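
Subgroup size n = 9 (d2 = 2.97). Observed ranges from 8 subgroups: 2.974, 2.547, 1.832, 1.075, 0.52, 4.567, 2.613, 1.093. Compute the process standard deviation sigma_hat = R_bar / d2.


R_bar = (2.974 + 2.547 + 1.832 + 1.075 + 0.52 + 4.567 + 2.613 + 1.093) / 8
R_bar = 17.221 / 8 = 2.152625
sigma_hat = R_bar / d2 = 2.152625 / 2.97 = 0.7248

0.7248


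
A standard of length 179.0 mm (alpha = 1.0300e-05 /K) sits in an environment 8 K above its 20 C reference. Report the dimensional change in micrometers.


dL = L * alpha * dT
= 179.0 * 1.0300e-05 * 8
= 0.0147496 mm
dL_um = 0.0147496 * 1000 = 14.7496 um

14.7496


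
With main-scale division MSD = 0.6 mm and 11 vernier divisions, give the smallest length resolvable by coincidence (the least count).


LC = MSD / n_div
= 0.6 / 11
= 0.0545

0.0545


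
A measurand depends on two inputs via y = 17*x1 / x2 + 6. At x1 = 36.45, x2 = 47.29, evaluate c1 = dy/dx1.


y = 17*x1 / x2 + 6
dy/dx1 = 17/x2
Evaluate at x2 = 47.29: c1 = 17 / 47.29
c1 = 0.3595

0.3595


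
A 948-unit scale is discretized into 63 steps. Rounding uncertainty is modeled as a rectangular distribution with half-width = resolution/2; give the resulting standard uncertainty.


resolution = range / divisions
resolution = 948 / 63 = 15.047619
u_res = resolution / (2*sqrt(3))
u_res = 15.047619 / 3.4641016
u_res = 4.3439

4.3439


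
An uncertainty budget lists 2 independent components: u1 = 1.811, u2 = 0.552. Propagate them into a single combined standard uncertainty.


uc = sqrt(1.811^2 + 0.552^2)
uc = sqrt(3.584425)
uc = 1.8933

1.8933


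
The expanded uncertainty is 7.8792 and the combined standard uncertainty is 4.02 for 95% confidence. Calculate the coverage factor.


k = U / uc
k = 7.8792 / 4.02
k = 1.96

1.96


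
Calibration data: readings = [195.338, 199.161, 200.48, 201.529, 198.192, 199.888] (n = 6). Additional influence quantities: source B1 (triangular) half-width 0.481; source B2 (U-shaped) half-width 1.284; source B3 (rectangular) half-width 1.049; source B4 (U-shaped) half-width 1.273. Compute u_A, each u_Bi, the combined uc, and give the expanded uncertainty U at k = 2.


mean = (195.338 + 199.161 + 200.48 + 201.529 + 198.192 + 199.888) / 6 = 199.098
s = sqrt(sum((x - mean)^2)/(n-1)) = 2.1636169
u_A = s / sqrt(n) = 2.1636169 / sqrt(6) = 0.8832929
u_B1 = 0.481 / sqrt(6) = 0.19636743
u_B2 = 1.284 / sqrt(2) = 0.90792511
u_B3 = 1.049 / sqrt(3) = 0.60564043
u_B4 = 1.273 / sqrt(2) = 0.90014693
uc = sqrt(0.8832929^2 + 0.19636743^2 + 0.90792511^2 + 0.60564043^2 + 0.90014693^2) = 1.679333
U = k * uc = 2 * 1.679333
U = 3.3587

3.3587


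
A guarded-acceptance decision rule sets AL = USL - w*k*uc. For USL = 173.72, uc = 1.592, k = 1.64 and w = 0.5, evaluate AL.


U = k * uc = 1.64 * 1.592 = 2.61088
guard band g = w * U = 0.5 * 2.61088 = 1.30544
AL = USL - g = 173.72 - 1.30544
AL = 172.4146

172.4146


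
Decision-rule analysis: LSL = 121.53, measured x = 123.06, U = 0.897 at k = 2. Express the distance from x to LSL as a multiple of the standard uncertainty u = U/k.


u = U / k = 0.897 / 2 = 0.4485
margin = |LSL - x| = |121.53 - 123.06| = 1.53
z = margin / u = 1.53 / 0.4485
z = 3.4114

3.4114


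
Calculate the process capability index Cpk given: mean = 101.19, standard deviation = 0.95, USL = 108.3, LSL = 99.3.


Cpu = (USL - mean) / (3*sigma) = (108.3 - 101.19) / (3*0.95) = 2.4947
Cpl = (mean - LSL) / (3*sigma) = (101.19 - 99.3) / (3*0.95) = 0.6632
Cpk = min(Cpu, Cpl) = 0.6632

0.6632


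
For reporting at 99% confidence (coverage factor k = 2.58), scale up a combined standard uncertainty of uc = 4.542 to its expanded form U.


U = k * uc
U = 2.58 * 4.542
U = 11.7184

11.7184


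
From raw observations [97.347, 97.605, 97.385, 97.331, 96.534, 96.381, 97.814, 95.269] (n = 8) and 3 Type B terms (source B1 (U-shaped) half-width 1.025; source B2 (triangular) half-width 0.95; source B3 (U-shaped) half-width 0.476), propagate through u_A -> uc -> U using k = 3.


mean = (97.347 + 97.605 + 97.385 + 97.331 + 96.534 + 96.381 + 97.814 + 95.269) / 8 = 96.95825
s = sqrt(sum((x - mean)^2)/(n-1)) = 0.84427056
u_A = s / sqrt(n) = 0.84427056 / sqrt(8) = 0.29849472
u_B1 = 1.025 / sqrt(2) = 0.72478445
u_B2 = 0.95 / sqrt(6) = 0.38783588
u_B3 = 0.476 / sqrt(2) = 0.33658283
uc = sqrt(0.29849472^2 + 0.72478445^2 + 0.38783588^2 + 0.33658283^2) = 0.93707858
U = k * uc = 3 * 0.93707858
U = 2.8112

2.8112


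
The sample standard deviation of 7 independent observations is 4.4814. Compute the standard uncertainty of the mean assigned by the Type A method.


u_A = s / sqrt(n)
u_A = 4.4814 / sqrt(7)
u_A = 4.4814 / 2.6457513
u_A = 1.6938

1.6938


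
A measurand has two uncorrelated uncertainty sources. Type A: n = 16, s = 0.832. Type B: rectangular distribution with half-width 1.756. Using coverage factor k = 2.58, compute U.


u_A = s / sqrt(n) = 0.832 / sqrt(16) = 0.208
u_B = half_width / sqrt(3) = 1.756 / sqrt(3) = 1.0138271
uc = sqrt(u_A^2 + u_B^2) = sqrt(0.208^2 + 1.0138271^2) = 1.0349441
U = k * uc = 2.58 * 1.0349441
U = 2.6702

2.6702


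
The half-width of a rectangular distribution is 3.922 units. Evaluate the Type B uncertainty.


u_B = half_width / sqrt(3)
u_B = 3.922 / 1.7320508
u_B = 2.2644

2.2644


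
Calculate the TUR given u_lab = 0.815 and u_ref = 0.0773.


TUR = u_lab / u_ref
= 0.815 / 0.0773
= 10.5433

10.5433


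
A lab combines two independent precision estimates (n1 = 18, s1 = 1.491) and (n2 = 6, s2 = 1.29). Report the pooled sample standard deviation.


s_p = sqrt(((n1-1)*s1^2 + (n2-1)*s2^2) / (n1+n2-2))
numerator = (18-1)*1.491^2 + (6-1)*1.29^2 = 37.792377 + 8.3205 = 46.112877
denominator = 18 + 6 - 2 = 22
s_p^2 = 46.112877 / 22 = 2.0960399
s_p = sqrt(2.0960399) = 1.4478

1.4478


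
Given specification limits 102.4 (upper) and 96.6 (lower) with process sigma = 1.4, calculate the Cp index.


Cp = (USL - LSL) / (6 * sigma)
= (102.4 - 96.6) / (6 * 1.4)
= 5.8000 / 8.4000
= 0.6905

0.6905


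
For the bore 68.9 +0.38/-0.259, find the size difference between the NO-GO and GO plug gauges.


GO = nominal - lower_tol (smallest hole = maximum material condition)
GO = 68.9 - 0.259 = 68.641
NO-GO = nominal + upper_tol (largest hole = least material condition)
NO-GO = 68.9 + 0.38 = 69.28
spread = NO-GO - GO = 69.28 - 68.641 = 0.6390

0.6390


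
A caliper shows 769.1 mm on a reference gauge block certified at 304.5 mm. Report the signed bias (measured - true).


Systematic error = measured - true
= 769.1 - 304.5
= 464.6000

464.6000


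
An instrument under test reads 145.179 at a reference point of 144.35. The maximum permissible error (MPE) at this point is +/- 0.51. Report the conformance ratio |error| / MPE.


e = indication - reference = 145.179 - 144.35 = 0.8290
|e| = 0.8290
ratio = |e| / MPE = 0.8290 / 0.51
ratio = 1.6255

1.6255


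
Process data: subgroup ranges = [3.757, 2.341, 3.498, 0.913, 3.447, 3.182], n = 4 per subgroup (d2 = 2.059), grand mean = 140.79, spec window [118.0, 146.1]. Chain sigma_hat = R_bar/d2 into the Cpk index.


R_bar = (3.757 + 2.341 + 3.498 + 0.913 + 3.447 + 3.182) / 6 = 2.8563333
sigma = R_bar / d2 = 2.8563333 / 2.059 = 1.387243
Cp = (USL - LSL)/(6*sigma) = (146.1 - 118.0)/(6*1.387243) = 3.3760
Cpu = (146.1 - 140.79)/(3*1.387243) = 1.2759
Cpl = (140.79 - 118.0)/(3*1.387243) = 5.4761
Cpk = min(Cpu, Cpl) = 1.2759

1.2759


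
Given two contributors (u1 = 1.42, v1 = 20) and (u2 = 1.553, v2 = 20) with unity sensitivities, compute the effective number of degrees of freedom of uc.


uc = sqrt(u1^2 + u2^2) = sqrt(1.42^2 + 1.553^2) = 2.104331
v_eff = uc^4 / (u1^4/v1 + u2^4/v2)
= 2.104331^4 / (1.42^4/20 + 1.553^4/20)
= 19.609035 / 0.49413458
v_eff = 39.6836

39.6836


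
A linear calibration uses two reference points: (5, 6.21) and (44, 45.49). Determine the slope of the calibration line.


slope = (y2 - y1) / (x2 - x1)
= (45.49 - 6.21) / (44 - 5)
= 39.2800 / 39
= 1.0072

1.0072


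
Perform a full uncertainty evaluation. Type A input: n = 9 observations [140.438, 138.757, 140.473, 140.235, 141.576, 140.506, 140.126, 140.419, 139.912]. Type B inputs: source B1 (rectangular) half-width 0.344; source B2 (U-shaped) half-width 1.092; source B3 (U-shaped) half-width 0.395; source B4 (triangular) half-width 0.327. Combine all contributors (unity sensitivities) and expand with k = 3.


mean = (140.438 + 138.757 + 140.473 + 140.235 + 141.576 + 140.506 + 140.126 + 140.419 + 139.912) / 9 = 140.2713333
s = sqrt(sum((x - mean)^2)/(n-1)) = 0.73248242
u_A = s / sqrt(n) = 0.73248242 / sqrt(9) = 0.24416081
u_B1 = 0.344 / sqrt(3) = 0.19860849
u_B2 = 1.092 / sqrt(2) = 0.77216061
u_B3 = 0.395 / sqrt(2) = 0.27930718
u_B4 = 0.327 / sqrt(6) = 0.13349719
uc = sqrt(0.24416081^2 + 0.19860849^2 + 0.77216061^2 + 0.27930718^2 + 0.13349719^2) = 0.88945255
U = k * uc = 3 * 0.88945255
U = 2.6684

2.6684


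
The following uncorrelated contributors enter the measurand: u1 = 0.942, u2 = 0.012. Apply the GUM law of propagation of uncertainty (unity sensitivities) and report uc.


uc = sqrt(0.942^2 + 0.012^2)
uc = sqrt(0.887508)
uc = 0.9421

0.9421


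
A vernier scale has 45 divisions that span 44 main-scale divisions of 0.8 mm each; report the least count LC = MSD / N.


LC = MSD / n_div
= 0.8 / 45
= 0.0178

0.0178


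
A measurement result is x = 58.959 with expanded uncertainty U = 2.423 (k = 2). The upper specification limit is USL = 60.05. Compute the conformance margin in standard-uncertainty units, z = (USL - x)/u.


u = U / k = 2.423 / 2 = 1.2115
margin = |USL - x| = |60.05 - 58.959| = 1.091
z = margin / u = 1.091 / 1.2115
z = 0.9005

0.9005


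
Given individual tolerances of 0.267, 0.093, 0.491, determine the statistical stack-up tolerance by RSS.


RSS = sqrt(0.267^2 + 0.093^2 + 0.491^2)
= sqrt(0.321019)
= 0.5666

0.5666


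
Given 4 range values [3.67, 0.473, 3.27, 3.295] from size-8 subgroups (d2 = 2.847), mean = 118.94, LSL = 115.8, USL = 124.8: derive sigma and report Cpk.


R_bar = (3.67 + 0.473 + 3.27 + 3.295) / 4 = 2.677
sigma = R_bar / d2 = 2.677 / 2.847 = 0.94028802
Cp = (USL - LSL)/(6*sigma) = (124.8 - 115.8)/(6*0.94028802) = 1.5953
Cpu = (124.8 - 118.94)/(3*0.94028802) = 2.0774
Cpl = (118.94 - 115.8)/(3*0.94028802) = 1.1131
Cpk = min(Cpu, Cpl) = 1.1131

1.1131


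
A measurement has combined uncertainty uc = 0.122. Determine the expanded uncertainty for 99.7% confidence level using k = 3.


U = k * uc
U = 3 * 0.122
U = 0.3660

0.3660


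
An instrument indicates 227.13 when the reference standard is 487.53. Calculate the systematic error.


Systematic error = measured - true
= 227.13 - 487.53
= -260.4000

-260.4000


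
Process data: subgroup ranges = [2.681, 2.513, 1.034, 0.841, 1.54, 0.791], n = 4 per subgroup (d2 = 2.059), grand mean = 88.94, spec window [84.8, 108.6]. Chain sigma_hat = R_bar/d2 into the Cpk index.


R_bar = (2.681 + 2.513 + 1.034 + 0.841 + 1.54 + 0.791) / 6 = 1.5666667
sigma = R_bar / d2 = 1.5666667 / 2.059 = 0.76088718
Cp = (USL - LSL)/(6*sigma) = (108.6 - 84.8)/(6*0.76088718) = 5.2132
Cpu = (108.6 - 88.94)/(3*0.76088718) = 8.6128
Cpl = (88.94 - 84.8)/(3*0.76088718) = 1.8137
Cpk = min(Cpu, Cpl) = 1.8137

1.8137


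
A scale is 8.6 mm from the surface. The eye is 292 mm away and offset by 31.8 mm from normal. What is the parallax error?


error = h * offset / d
= 8.6 * 31.8 / 292
= 0.9366

0.9366


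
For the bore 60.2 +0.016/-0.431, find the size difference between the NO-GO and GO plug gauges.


GO = nominal - lower_tol (smallest hole = maximum material condition)
GO = 60.2 - 0.431 = 59.769
NO-GO = nominal + upper_tol (largest hole = least material condition)
NO-GO = 60.2 + 0.016 = 60.216
spread = NO-GO - GO = 60.216 - 59.769 = 0.4470

0.4470


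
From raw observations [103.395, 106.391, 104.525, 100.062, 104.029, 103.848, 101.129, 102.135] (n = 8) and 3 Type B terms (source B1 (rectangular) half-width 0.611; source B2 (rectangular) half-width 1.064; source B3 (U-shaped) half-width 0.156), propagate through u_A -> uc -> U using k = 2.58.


mean = (103.395 + 106.391 + 104.525 + 100.062 + 104.029 + 103.848 + 101.129 + 102.135) / 8 = 103.18925
s = sqrt(sum((x - mean)^2)/(n-1)) = 2.0125556
u_A = s / sqrt(n) = 2.0125556 / sqrt(8) = 0.71154586
u_B1 = 0.611 / sqrt(3) = 0.35276101
u_B2 = 1.064 / sqrt(3) = 0.61430069
u_B3 = 0.156 / sqrt(2) = 0.11030866
uc = sqrt(0.71154586^2 + 0.35276101^2 + 0.61430069^2 + 0.11030866^2) = 1.0100847
U = k * uc = 2.58 * 1.0100847
U = 2.6060

2.6060


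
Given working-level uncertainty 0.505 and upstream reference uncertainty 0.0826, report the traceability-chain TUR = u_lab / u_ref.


TUR = u_lab / u_ref
= 0.505 / 0.0826
= 6.1138

6.1138


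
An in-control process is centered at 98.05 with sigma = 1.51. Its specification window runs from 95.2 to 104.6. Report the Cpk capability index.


Cpu = (USL - mean) / (3*sigma) = (104.6 - 98.05) / (3*1.51) = 1.4459
Cpl = (mean - LSL) / (3*sigma) = (98.05 - 95.2) / (3*1.51) = 0.6291
Cpk = min(Cpu, Cpl) = 0.6291

0.6291


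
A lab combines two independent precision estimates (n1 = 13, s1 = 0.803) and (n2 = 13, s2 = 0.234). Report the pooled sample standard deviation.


s_p = sqrt(((n1-1)*s1^2 + (n2-1)*s2^2) / (n1+n2-2))
numerator = (13-1)*0.803^2 + (13-1)*0.234^2 = 7.737708 + 0.657072 = 8.39478
denominator = 13 + 13 - 2 = 24
s_p^2 = 8.39478 / 24 = 0.3497825
s_p = sqrt(0.3497825) = 0.5914

0.5914


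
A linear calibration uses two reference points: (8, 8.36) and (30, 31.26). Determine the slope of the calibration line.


slope = (y2 - y1) / (x2 - x1)
= (31.26 - 8.36) / (30 - 8)
= 22.9000 / 22
= 1.0409

1.0409


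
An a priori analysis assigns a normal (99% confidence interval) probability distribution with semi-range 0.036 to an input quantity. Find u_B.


u_B = half_width / 2.576
u_B = 0.036 / 2.576
u_B = 0.0140

0.0140


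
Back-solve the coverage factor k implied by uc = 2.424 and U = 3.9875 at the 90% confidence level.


k = U / uc
k = 3.9875 / 2.424
k = 1.645

1.645


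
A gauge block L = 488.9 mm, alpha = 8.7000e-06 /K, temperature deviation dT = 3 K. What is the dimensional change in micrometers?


dL = L * alpha * dT
= 488.9 * 8.7000e-06 * 3
= 0.0127603 mm
dL_um = 0.0127603 * 1000 = 12.7603 um

12.7603


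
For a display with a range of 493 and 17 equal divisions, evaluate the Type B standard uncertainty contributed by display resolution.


resolution = range / divisions
resolution = 493 / 17 = 29
u_res = resolution / (2*sqrt(3))
u_res = 29 / 3.4641016
u_res = 8.3716

8.3716


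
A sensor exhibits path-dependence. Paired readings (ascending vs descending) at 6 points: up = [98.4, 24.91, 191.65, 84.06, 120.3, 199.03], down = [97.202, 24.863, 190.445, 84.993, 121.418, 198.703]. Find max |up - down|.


|98.4 - 97.202| = 1.1980
|24.91 - 24.863| = 0.0470
|191.65 - 190.445| = 1.2050
|84.06 - 84.993| = 0.9330
|120.3 - 121.418| = 1.1180
|199.03 - 198.703| = 0.3270
hysteresis = max(diffs) = 1.2050

1.2050


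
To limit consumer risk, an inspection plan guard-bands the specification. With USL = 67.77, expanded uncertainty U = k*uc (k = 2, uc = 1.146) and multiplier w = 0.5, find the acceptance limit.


U = k * uc = 2 * 1.146 = 2.292
guard band g = w * U = 0.5 * 2.292 = 1.146
AL = USL - g = 67.77 - 1.146
AL = 66.6240

66.6240


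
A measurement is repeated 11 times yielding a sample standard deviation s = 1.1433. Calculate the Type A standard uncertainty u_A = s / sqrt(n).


u_A = s / sqrt(n)
u_A = 1.1433 / sqrt(11)
u_A = 1.1433 / 3.3166248
u_A = 0.3447

0.3447


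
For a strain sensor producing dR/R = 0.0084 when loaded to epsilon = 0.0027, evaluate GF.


GF = (dR/R) / epsilon
= 0.0084 / 0.0027
= 3.1111

3.1111


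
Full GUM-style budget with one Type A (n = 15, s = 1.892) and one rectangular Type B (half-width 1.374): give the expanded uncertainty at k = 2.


u_A = s / sqrt(n) = 1.892 / sqrt(15) = 0.4885123
u_B = half_width / sqrt(3) = 1.374 / sqrt(3) = 0.79327927
uc = sqrt(u_A^2 + u_B^2) = sqrt(0.4885123^2 + 0.79327927^2) = 0.93163097
U = k * uc = 2 * 0.93163097
U = 1.8633

1.8633


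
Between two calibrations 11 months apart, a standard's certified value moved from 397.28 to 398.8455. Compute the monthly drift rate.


rate = (v2 - v1) / months
= (398.8455 - 397.28) / 11
= 1.5655 / 11
= 0.1423

0.1423


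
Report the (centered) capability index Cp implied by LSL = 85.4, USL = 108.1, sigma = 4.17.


Cp = (USL - LSL) / (6 * sigma)
= (108.1 - 85.4) / (6 * 4.17)
= 22.7000 / 25.0200
= 0.9073

0.9073


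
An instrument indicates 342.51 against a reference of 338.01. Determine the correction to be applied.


Correction = standard - reading
= 338.01 - 342.51
= -4.5000

-4.5000


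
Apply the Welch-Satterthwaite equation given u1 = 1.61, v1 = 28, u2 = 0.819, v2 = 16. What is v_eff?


uc = sqrt(u1^2 + u2^2) = sqrt(1.61^2 + 0.819^2) = 1.8063391
v_eff = uc^4 / (u1^4/v1 + u2^4/v2)
= 1.8063391^4 / (1.61^4/28 + 0.819^4/16)
= 10.646262 / 0.26808368
v_eff = 39.7125

39.7125


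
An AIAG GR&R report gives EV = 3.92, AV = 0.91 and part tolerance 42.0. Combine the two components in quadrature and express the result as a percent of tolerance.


GRR = sqrt(EV^2 + AV^2) = sqrt(3.92^2 + 0.91^2) = 4.0242391
%GRR = GRR / tol * 100 = 4.0242391 / 42.0 * 100
%GRR = 9.5815

9.5815


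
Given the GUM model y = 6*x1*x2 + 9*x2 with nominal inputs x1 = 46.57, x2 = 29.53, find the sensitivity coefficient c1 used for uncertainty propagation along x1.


y = 6*x1*x2 + 9*x2
dy/dx1 = 6*x2
Evaluate at x2 = 29.53: c1 = 6 * 29.53
c1 = 177.1800

177.1800


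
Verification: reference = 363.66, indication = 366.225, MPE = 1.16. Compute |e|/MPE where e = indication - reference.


e = indication - reference = 366.225 - 363.66 = 2.5650
|e| = 2.5650
ratio = |e| / MPE = 2.5650 / 1.16
ratio = 2.2112

2.2112


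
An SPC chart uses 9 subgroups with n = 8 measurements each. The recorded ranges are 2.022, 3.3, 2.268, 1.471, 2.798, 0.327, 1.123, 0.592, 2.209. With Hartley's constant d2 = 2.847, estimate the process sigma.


R_bar = (2.022 + 3.3 + 2.268 + 1.471 + 2.798 + 0.327 + 1.123 + 0.592 + 2.209) / 9
R_bar = 16.11 / 9 = 1.79
sigma_hat = R_bar / d2 = 1.79 / 2.847 = 0.6287

0.6287


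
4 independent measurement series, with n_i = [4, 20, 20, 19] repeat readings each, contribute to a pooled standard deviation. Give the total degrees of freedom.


nu = sum_i (n_i - 1)
nu = ((4 - 1) + (20 - 1) + (20 - 1) + (19 - 1))
nu = 3 + 19 + 19 + 18
nu = 59

59


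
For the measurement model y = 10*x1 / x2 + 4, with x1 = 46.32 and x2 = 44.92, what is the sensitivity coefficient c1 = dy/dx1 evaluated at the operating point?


y = 10*x1 / x2 + 4
dy/dx1 = 10/x2
Evaluate at x2 = 44.92: c1 = 10 / 44.92
c1 = 0.2226

0.2226


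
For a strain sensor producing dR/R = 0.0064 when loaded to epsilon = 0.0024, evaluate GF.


GF = (dR/R) / epsilon
= 0.0064 / 0.0024
= 2.6667

2.6667


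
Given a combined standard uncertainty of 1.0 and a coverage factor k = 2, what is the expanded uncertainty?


U = k * uc
U = 2 * 1.0
U = 2.0000

2.0000


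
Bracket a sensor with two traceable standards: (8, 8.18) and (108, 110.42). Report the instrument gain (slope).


slope = (y2 - y1) / (x2 - x1)
= (110.42 - 8.18) / (108 - 8)
= 102.2400 / 100
= 1.0224

1.0224


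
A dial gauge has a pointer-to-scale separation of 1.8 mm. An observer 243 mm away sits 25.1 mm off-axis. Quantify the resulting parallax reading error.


error = h * offset / d
= 1.8 * 25.1 / 243
= 0.1859

0.1859


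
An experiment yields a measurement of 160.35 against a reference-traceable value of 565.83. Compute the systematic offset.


Systematic error = measured - true
= 160.35 - 565.83
= -405.4800

-405.4800


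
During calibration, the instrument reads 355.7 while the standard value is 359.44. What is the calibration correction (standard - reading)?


Correction = standard - reading
= 359.44 - 355.7
= 3.7400

3.7400


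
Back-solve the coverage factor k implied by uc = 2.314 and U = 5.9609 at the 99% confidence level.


k = U / uc
k = 5.9609 / 2.314
k = 2.576

2.576


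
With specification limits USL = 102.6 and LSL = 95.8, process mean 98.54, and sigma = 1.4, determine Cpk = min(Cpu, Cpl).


Cpu = (USL - mean) / (3*sigma) = (102.6 - 98.54) / (3*1.4) = 0.9667
Cpl = (mean - LSL) / (3*sigma) = (98.54 - 95.8) / (3*1.4) = 0.6524
Cpk = min(Cpu, Cpl) = 0.6524

0.6524


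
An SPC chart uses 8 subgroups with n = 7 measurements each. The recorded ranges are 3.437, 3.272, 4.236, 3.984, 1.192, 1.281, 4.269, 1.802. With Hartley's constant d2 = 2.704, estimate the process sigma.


R_bar = (3.437 + 3.272 + 4.236 + 3.984 + 1.192 + 1.281 + 4.269 + 1.802) / 8
R_bar = 23.473 / 8 = 2.934125
sigma_hat = R_bar / d2 = 2.934125 / 2.704 = 1.0851

1.0851


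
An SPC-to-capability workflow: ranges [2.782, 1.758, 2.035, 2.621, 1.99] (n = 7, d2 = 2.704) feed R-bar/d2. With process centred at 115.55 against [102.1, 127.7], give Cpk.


R_bar = (2.782 + 1.758 + 2.035 + 2.621 + 1.99) / 5 = 2.2372
sigma = R_bar / d2 = 2.2372 / 2.704 = 0.82736686
Cp = (USL - LSL)/(6*sigma) = (127.7 - 102.1)/(6*0.82736686) = 5.1569
Cpu = (127.7 - 115.55)/(3*0.82736686) = 4.8950
Cpl = (115.55 - 102.1)/(3*0.82736686) = 5.4188
Cpk = min(Cpu, Cpl) = 4.8950

4.8950


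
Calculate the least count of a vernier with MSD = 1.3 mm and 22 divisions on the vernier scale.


LC = MSD / n_div
= 1.3 / 22
= 0.0591

0.0591


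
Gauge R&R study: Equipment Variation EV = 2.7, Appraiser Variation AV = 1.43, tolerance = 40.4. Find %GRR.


GRR = sqrt(EV^2 + AV^2) = sqrt(2.7^2 + 1.43^2) = 3.0553069
%GRR = GRR / tol * 100 = 3.0553069 / 40.4 * 100
%GRR = 7.5626

7.5626


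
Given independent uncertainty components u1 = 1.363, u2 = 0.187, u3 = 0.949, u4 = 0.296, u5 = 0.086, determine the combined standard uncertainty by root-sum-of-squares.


uc = sqrt(1.363^2 + 0.187^2 + 0.949^2 + 0.296^2 + 0.086^2)
uc = sqrt(2.888351)
uc = 1.6995

1.6995


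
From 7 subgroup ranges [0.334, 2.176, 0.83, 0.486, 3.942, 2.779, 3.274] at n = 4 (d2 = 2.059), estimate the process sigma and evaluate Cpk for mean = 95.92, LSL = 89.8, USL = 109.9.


R_bar = (0.334 + 2.176 + 0.83 + 0.486 + 3.942 + 2.779 + 3.274) / 7 = 1.9744286
sigma = R_bar / d2 = 1.9744286 / 2.059 = 0.95892598
Cp = (USL - LSL)/(6*sigma) = (109.9 - 89.8)/(6*0.95892598) = 3.4935
Cpu = (109.9 - 95.92)/(3*0.95892598) = 4.8596
Cpl = (95.92 - 89.8)/(3*0.95892598) = 2.1274
Cpk = min(Cpu, Cpl) = 2.1274

2.1274


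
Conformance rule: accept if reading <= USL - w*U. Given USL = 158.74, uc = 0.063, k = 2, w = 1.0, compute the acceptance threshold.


U = k * uc = 2 * 0.063 = 0.126
guard band g = w * U = 1.0 * 0.126 = 0.126
AL = USL - g = 158.74 - 0.126
AL = 158.6140

158.6140


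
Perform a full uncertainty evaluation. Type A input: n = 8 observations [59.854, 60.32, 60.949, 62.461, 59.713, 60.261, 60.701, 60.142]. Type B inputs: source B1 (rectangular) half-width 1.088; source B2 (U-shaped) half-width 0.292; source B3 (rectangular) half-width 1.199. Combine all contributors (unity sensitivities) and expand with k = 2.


mean = (59.854 + 60.32 + 60.949 + 62.461 + 59.713 + 60.261 + 60.701 + 60.142) / 8 = 60.550125
s = sqrt(sum((x - mean)^2)/(n-1)) = 0.87192667
u_A = s / sqrt(n) = 0.87192667 / sqrt(8) = 0.30827263
u_B1 = 1.088 / sqrt(3) = 0.62815709
u_B2 = 0.292 / sqrt(2) = 0.20647518
u_B3 = 1.199 / sqrt(3) = 0.69224297
uc = sqrt(0.30827263^2 + 0.62815709^2 + 0.20647518^2 + 0.69224297^2) = 1.0057066
U = k * uc = 2 * 1.0057066
U = 2.0114

2.0114


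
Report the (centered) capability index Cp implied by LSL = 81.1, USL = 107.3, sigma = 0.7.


Cp = (USL - LSL) / (6 * sigma)
= (107.3 - 81.1) / (6 * 0.7)
= 26.2000 / 4.2000
= 6.2381

6.2381


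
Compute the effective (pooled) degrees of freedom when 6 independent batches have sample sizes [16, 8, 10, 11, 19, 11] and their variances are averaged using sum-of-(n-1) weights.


nu = sum_i (n_i - 1)
nu = ((16 - 1) + (8 - 1) + (10 - 1) + (11 - 1) + (19 - 1) + (11 - 1))
nu = 15 + 7 + 9 + 10 + 18 + 10
nu = 69

69


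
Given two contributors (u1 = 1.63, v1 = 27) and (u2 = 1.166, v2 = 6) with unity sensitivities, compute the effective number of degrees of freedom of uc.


uc = sqrt(u1^2 + u2^2) = sqrt(1.63^2 + 1.166^2) = 2.0041098
v_eff = uc^4 / (u1^4/v1 + u2^4/v2)
= 2.0041098^4 / (1.63^4/27 + 1.166^4/6)
= 16.13192 / 0.56951422
v_eff = 28.3258

28.3258


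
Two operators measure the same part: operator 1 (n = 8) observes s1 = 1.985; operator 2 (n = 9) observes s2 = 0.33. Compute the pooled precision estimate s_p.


s_p = sqrt(((n1-1)*s1^2 + (n2-1)*s2^2) / (n1+n2-2))
numerator = (8-1)*1.985^2 + (9-1)*0.33^2 = 27.581575 + 0.8712 = 28.452775
denominator = 8 + 9 - 2 = 15
s_p^2 = 28.452775 / 15 = 1.8968517
s_p = sqrt(1.8968517) = 1.3773

1.3773


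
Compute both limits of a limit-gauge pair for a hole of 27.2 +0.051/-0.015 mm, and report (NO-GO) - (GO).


GO = nominal - lower_tol (smallest hole = maximum material condition)
GO = 27.2 - 0.015 = 27.185
NO-GO = nominal + upper_tol (largest hole = least material condition)
NO-GO = 27.2 + 0.051 = 27.251
spread = NO-GO - GO = 27.251 - 27.185 = 0.0660

0.0660


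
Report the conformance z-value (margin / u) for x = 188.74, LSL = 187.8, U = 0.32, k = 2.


u = U / k = 0.32 / 2 = 0.16
margin = |LSL - x| = |187.8 - 188.74| = 0.94
z = margin / u = 0.94 / 0.16
z = 5.8750

5.8750


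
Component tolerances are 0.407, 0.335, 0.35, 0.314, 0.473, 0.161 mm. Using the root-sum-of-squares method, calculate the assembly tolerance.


RSS = sqrt(0.407^2 + 0.335^2 + 0.35^2 + 0.314^2 + 0.473^2 + 0.161^2)
= sqrt(0.74862)
= 0.8652

0.8652


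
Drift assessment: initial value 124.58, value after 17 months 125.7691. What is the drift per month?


rate = (v2 - v1) / months
= (125.7691 - 124.58) / 17
= 1.1891 / 17
= 0.0699

0.0699


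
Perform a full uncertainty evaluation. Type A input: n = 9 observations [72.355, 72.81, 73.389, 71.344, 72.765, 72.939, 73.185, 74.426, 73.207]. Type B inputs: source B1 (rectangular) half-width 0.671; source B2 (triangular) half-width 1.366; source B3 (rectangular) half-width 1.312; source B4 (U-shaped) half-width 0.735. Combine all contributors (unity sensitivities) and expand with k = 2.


mean = (72.355 + 72.81 + 73.389 + 71.344 + 72.765 + 72.939 + 73.185 + 74.426 + 73.207) / 9 = 72.93555556
s = sqrt(sum((x - mean)^2)/(n-1)) = 0.82748869
u_A = s / sqrt(n) = 0.82748869 / sqrt(9) = 0.27582956
u_B1 = 0.671 / sqrt(3) = 0.38740203
u_B2 = 1.366 / sqrt(6) = 0.55766716
u_B3 = 1.312 / sqrt(3) = 0.75748355
u_B4 = 0.735 / sqrt(2) = 0.51972348
uc = sqrt(0.27582956^2 + 0.38740203^2 + 0.55766716^2 + 0.75748355^2 + 0.51972348^2) = 1.1751803
U = k * uc = 2 * 1.1751803
U = 2.3504

2.3504


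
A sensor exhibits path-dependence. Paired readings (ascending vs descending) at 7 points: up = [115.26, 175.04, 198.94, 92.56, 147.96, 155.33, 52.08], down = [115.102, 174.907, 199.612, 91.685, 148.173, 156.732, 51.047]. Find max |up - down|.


|115.26 - 115.102| = 0.1580
|175.04 - 174.907| = 0.1330
|198.94 - 199.612| = 0.6720
|92.56 - 91.685| = 0.8750
|147.96 - 148.173| = 0.2130
|155.33 - 156.732| = 1.4020
|52.08 - 51.047| = 1.0330
hysteresis = max(diffs) = 1.4020

1.4020


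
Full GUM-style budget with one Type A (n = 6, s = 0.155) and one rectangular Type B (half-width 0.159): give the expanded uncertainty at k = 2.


u_A = s / sqrt(n) = 0.155 / sqrt(6) = 0.063278485
u_B = half_width / sqrt(3) = 0.159 / sqrt(3) = 0.091798693
uc = sqrt(u_A^2 + u_B^2) = sqrt(0.063278485^2 + 0.091798693^2) = 0.11149514
U = k * uc = 2 * 0.11149514
U = 0.2230

0.2230


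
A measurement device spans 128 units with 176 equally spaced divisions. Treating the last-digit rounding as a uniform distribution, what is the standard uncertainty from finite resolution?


resolution = range / divisions
resolution = 128 / 176 = 0.72727273
u_res = resolution / (2*sqrt(3))
u_res = 0.72727273 / 3.4641016
u_res = 0.2099

0.2099


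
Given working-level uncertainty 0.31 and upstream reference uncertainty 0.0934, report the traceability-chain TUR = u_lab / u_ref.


TUR = u_lab / u_ref
= 0.31 / 0.0934
= 3.3191

3.3191


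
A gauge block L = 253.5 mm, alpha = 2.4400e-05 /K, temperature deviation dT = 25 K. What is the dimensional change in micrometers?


dL = L * alpha * dT
= 253.5 * 2.4400e-05 * 25
= 0.1546350 mm
dL_um = 0.1546350 * 1000 = 154.6350 um

154.6350


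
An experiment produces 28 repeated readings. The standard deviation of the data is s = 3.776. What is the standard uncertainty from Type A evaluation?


u_A = s / sqrt(n)
u_A = 3.776 / sqrt(28)
u_A = 3.776 / 5.2915026
u_A = 0.7136

0.7136


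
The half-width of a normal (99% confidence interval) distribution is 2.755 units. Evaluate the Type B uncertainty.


u_B = half_width / 2.576
u_B = 2.755 / 2.576
u_B = 1.0695

1.0695


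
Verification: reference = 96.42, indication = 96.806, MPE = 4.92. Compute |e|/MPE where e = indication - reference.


e = indication - reference = 96.806 - 96.42 = 0.3860
|e| = 0.3860
ratio = |e| / MPE = 0.3860 / 4.92
ratio = 0.0785

0.0785


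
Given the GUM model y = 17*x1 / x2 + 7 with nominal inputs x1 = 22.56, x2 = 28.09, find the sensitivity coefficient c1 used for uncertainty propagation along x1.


y = 17*x1 / x2 + 7
dy/dx1 = 17/x2
Evaluate at x2 = 28.09: c1 = 17 / 28.09
c1 = 0.6052

0.6052


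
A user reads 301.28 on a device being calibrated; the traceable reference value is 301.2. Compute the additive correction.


Correction = standard - reading
= 301.2 - 301.28
= -0.0800

-0.0800


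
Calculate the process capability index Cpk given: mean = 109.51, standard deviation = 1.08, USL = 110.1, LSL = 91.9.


Cpu = (USL - mean) / (3*sigma) = (110.1 - 109.51) / (3*1.08) = 0.1821
Cpl = (mean - LSL) / (3*sigma) = (109.51 - 91.9) / (3*1.08) = 5.4352
Cpk = min(Cpu, Cpl) = 0.1821

0.1821


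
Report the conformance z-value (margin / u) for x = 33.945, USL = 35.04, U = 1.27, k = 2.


u = U / k = 1.27 / 2 = 0.635
margin = |USL - x| = |35.04 - 33.945| = 1.095
z = margin / u = 1.095 / 0.635
z = 1.7244

1.7244


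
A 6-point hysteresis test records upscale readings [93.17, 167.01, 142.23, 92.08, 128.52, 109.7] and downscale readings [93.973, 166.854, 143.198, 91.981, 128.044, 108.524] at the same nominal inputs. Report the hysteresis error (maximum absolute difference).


|93.17 - 93.973| = 0.8030
|167.01 - 166.854| = 0.1560
|142.23 - 143.198| = 0.9680
|92.08 - 91.981| = 0.0990
|128.52 - 128.044| = 0.4760
|109.7 - 108.524| = 1.1760
hysteresis = max(diffs) = 1.1760

1.1760


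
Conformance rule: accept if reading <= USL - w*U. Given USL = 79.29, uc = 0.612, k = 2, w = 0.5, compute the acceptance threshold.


U = k * uc = 2 * 0.612 = 1.224
guard band g = w * U = 0.5 * 1.224 = 0.612
AL = USL - g = 79.29 - 0.612
AL = 78.6780

78.6780


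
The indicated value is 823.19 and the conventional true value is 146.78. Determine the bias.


Systematic error = measured - true
= 823.19 - 146.78
= 676.4100

676.4100


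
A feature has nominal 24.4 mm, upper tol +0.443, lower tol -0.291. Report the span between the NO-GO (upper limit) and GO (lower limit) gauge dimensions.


GO = nominal - lower_tol (smallest hole = maximum material condition)
GO = 24.4 - 0.291 = 24.109
NO-GO = nominal + upper_tol (largest hole = least material condition)
NO-GO = 24.4 + 0.443 = 24.843
spread = NO-GO - GO = 24.843 - 24.109 = 0.7340

0.7340


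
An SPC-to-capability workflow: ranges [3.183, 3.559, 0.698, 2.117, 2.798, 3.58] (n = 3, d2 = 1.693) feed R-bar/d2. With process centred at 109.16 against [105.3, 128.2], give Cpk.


R_bar = (3.183 + 3.559 + 0.698 + 2.117 + 2.798 + 3.58) / 6 = 2.6558333
sigma = R_bar / d2 = 2.6558333 / 1.693 = 1.5687143
Cp = (USL - LSL)/(6*sigma) = (128.2 - 105.3)/(6*1.5687143) = 2.4330
Cpu = (128.2 - 109.16)/(3*1.5687143) = 4.0458
Cpl = (109.16 - 105.3)/(3*1.5687143) = 0.8202
Cpk = min(Cpu, Cpl) = 0.8202

0.8202


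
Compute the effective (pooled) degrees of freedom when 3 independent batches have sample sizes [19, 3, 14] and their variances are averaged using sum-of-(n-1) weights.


nu = sum_i (n_i - 1)
nu = ((19 - 1) + (3 - 1) + (14 - 1))
nu = 18 + 2 + 13
nu = 33

33


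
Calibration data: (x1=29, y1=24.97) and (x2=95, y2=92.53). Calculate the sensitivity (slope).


slope = (y2 - y1) / (x2 - x1)
= (92.53 - 24.97) / (95 - 29)
= 67.5600 / 66
= 1.0236

1.0236


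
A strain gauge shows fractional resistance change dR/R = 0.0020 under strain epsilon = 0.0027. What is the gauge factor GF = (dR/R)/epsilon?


GF = (dR/R) / epsilon
= 0.0020 / 0.0027
= 0.7407

0.7407


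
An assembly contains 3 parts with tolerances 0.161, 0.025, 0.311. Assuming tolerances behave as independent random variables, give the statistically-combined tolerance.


RSS = sqrt(0.161^2 + 0.025^2 + 0.311^2)
= sqrt(0.123267)
= 0.3511

0.3511


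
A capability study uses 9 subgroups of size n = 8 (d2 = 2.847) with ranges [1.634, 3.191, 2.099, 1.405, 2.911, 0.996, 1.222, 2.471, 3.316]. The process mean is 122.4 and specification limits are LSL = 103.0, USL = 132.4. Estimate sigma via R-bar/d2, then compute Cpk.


R_bar = (1.634 + 3.191 + 2.099 + 1.405 + 2.911 + 0.996 + 1.222 + 2.471 + 3.316) / 9 = 2.1383333
sigma = R_bar / d2 = 2.1383333 / 2.847 = 0.751083
Cp = (USL - LSL)/(6*sigma) = (132.4 - 103.0)/(6*0.751083) = 6.5239
Cpu = (132.4 - 122.4)/(3*0.751083) = 4.4380
Cpl = (122.4 - 103.0)/(3*0.751083) = 8.6098
Cpk = min(Cpu, Cpl) = 4.4380

4.4380


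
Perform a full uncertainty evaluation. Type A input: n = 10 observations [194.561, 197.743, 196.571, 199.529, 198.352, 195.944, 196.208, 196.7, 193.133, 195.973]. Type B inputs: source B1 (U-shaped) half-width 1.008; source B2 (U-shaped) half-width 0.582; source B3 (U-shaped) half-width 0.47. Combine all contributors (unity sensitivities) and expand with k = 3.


mean = (194.561 + 197.743 + 196.571 + 199.529 + 198.352 + 195.944 + 196.208 + 196.7 + 193.133 + 195.973) / 10 = 196.4714
s = sqrt(sum((x - mean)^2)/(n-1)) = 1.824378
u_A = s / sqrt(n) = 1.824378 / sqrt(10) = 0.57691898
u_B1 = 1.008 / sqrt(2) = 0.71276364
u_B2 = 0.582 / sqrt(2) = 0.41153615
u_B3 = 0.47 / sqrt(2) = 0.33234019
uc = sqrt(0.57691898^2 + 0.71276364^2 + 0.41153615^2 + 0.33234019^2) = 1.0586215
U = k * uc = 3 * 1.0586215
U = 3.1759

3.1759


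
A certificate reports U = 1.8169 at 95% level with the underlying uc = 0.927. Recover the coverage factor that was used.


k = U / uc
k = 1.8169 / 0.927
k = 1.96

1.96


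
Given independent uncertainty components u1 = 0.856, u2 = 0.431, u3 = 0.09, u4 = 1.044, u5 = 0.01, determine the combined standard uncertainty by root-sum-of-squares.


uc = sqrt(0.856^2 + 0.431^2 + 0.09^2 + 1.044^2 + 0.01^2)
uc = sqrt(2.016633)
uc = 1.4201

1.4201


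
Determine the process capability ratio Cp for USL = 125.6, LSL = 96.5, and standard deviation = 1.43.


Cp = (USL - LSL) / (6 * sigma)
= (125.6 - 96.5) / (6 * 1.43)
= 29.1000 / 8.5800
= 3.3916

3.3916


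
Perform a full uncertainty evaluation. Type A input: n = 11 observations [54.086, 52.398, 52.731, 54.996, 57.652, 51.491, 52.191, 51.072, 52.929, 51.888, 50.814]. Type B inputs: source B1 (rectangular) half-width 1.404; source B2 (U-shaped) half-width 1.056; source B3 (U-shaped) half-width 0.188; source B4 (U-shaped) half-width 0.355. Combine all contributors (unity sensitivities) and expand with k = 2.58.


mean = (54.086 + 52.398 + 52.731 + 54.996 + 57.652 + 51.491 + 52.191 + 51.072 + 52.929 + 51.888 + 50.814) / 11 = 52.93163636
s = sqrt(sum((x - mean)^2)/(n-1)) = 1.9964168
u_A = s / sqrt(n) = 1.9964168 / sqrt(11) = 0.60194231
u_B1 = 1.404 / sqrt(3) = 0.81059978
u_B2 = 1.056 / sqrt(2) = 0.74670476
u_B3 = 0.188 / sqrt(2) = 0.13293607
u_B4 = 0.355 / sqrt(2) = 0.25102291
uc = sqrt(0.60194231^2 + 0.81059978^2 + 0.74670476^2 + 0.13293607^2 + 0.25102291^2) = 1.2875011
U = k * uc = 2.58 * 1.2875011
U = 3.3218

3.3218


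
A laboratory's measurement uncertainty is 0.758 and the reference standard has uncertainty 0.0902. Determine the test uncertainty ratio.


TUR = u_lab / u_ref
= 0.758 / 0.0902
= 8.4035

8.4035


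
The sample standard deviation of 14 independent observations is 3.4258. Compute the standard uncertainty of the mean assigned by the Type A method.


u_A = s / sqrt(n)
u_A = 3.4258 / sqrt(14)
u_A = 3.4258 / 3.7416574
u_A = 0.9156

0.9156


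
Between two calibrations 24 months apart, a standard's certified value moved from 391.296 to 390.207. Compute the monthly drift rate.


rate = (v2 - v1) / months
= (390.207 - 391.296) / 24
= -1.0890 / 24
= -0.0454

-0.0454


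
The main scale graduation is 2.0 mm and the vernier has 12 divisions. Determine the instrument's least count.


LC = MSD / n_div
= 2.0 / 12
= 0.1667

0.1667


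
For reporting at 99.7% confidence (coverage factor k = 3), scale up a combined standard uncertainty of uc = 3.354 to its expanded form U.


U = k * uc
U = 3 * 3.354
U = 10.0620

10.0620


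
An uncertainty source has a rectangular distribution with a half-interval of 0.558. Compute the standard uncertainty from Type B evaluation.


u_B = half_width / sqrt(3)
u_B = 0.558 / 1.7320508
u_B = 0.3222

0.3222


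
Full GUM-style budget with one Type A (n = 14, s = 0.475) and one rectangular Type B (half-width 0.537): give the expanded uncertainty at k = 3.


u_A = s / sqrt(n) = 0.475 / sqrt(14) = 0.12694909
u_B = half_width / sqrt(3) = 0.537 / sqrt(3) = 0.31003709
uc = sqrt(u_A^2 + u_B^2) = sqrt(0.12694909^2 + 0.31003709^2) = 0.335021
U = k * uc = 3 * 0.335021
U = 1.0051

1.0051


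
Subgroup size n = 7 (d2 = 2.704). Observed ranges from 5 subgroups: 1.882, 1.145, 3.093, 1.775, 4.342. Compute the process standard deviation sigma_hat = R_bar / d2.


R_bar = (1.882 + 1.145 + 3.093 + 1.775 + 4.342) / 5
R_bar = 12.237 / 5 = 2.4474
sigma_hat = R_bar / d2 = 2.4474 / 2.704 = 0.9051

0.9051


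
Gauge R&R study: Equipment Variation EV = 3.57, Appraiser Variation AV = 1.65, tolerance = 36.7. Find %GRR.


GRR = sqrt(EV^2 + AV^2) = sqrt(3.57^2 + 1.65^2) = 3.9328616
%GRR = GRR / tol * 100 = 3.9328616 / 36.7 * 100
%GRR = 10.7162

10.7162


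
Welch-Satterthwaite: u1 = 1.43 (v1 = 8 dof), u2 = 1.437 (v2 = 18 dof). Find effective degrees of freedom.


uc = sqrt(u1^2 + u2^2) = sqrt(1.43^2 + 1.437^2) = 2.0272812
v_eff = uc^4 / (u1^4/v1 + u2^4/v2)
= 2.0272812^4 / (1.43^4/8 + 1.437^4/18)
= 16.891024 / 0.75959628
v_eff = 22.2368

22.2368


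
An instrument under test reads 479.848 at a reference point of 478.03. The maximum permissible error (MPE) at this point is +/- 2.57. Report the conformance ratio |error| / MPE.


e = indication - reference = 479.848 - 478.03 = 1.8180
|e| = 1.8180
ratio = |e| / MPE = 1.8180 / 2.57
ratio = 0.7074

0.7074


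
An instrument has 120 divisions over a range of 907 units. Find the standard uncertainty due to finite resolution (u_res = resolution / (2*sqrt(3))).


resolution = range / divisions
resolution = 907 / 120 = 7.5583333
u_res = resolution / (2*sqrt(3))
u_res = 7.5583333 / 3.4641016
u_res = 2.1819

2.1819


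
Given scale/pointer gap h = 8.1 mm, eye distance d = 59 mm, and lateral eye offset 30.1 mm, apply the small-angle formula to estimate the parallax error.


error = h * offset / d
= 8.1 * 30.1 / 59
= 4.1324

4.1324


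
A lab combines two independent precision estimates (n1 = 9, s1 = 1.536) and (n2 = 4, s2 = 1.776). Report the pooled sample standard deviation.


s_p = sqrt(((n1-1)*s1^2 + (n2-1)*s2^2) / (n1+n2-2))
numerator = (9-1)*1.536^2 + (4-1)*1.776^2 = 18.874368 + 9.462528 = 28.336896
denominator = 9 + 4 - 2 = 11
s_p^2 = 28.336896 / 11 = 2.5760815
s_p = sqrt(2.5760815) = 1.6050

1.6050


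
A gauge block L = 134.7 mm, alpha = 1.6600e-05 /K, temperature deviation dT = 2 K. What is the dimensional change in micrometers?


dL = L * alpha * dT
= 134.7 * 1.6600e-05 * 2
= 0.0044720 mm
dL_um = 0.0044720 * 1000 = 4.4720 um

4.4720
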